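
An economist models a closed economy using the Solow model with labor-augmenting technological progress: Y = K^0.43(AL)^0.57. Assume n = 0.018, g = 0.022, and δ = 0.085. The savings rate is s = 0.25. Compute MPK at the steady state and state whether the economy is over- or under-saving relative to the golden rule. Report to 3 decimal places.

n + g + δ = 0.018 + 0.022 + 0.085 = 0.125.
Steady-state k*: s·k^0.43 = 0.125·k gives k* = (0.25/0.125)^(1/0.57) ≈ 3.3738.
MPK = 0.43·3.3738^(-0.57) ≈ 0.2150.
MPK > n+g+δ = 0.125, so the economy is dynamically efficient (under-saving).

under-saving; MPK ≈ 0.215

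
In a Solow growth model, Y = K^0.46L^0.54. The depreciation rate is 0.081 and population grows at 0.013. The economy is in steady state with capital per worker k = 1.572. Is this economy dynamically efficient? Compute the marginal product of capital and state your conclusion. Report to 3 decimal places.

dynamically efficient; MPK ≈ 0.360

Break-even investment rate: n + δ = 0.013 + 0.081 = 0.094.
MPK = 0.46·k^(0.46−1) = 0.46·1.572^(-0.54) ≈ 0.3603.
MPK > 0.094, so the economy is dynamically efficient (under-saving).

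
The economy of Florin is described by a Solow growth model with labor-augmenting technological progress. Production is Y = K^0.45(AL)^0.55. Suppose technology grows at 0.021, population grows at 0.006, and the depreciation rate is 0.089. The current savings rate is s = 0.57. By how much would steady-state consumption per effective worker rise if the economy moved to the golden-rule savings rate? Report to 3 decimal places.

Δc ≈ 0.086

n + g + δ = 0.006 + 0.021 + 0.089 = 0.116.
Current steady state (s = 0.57): k* = (0.57/0.116)^(1/0.55) ≈ 18.0768, y* = 18.0768^0.45 ≈ 3.6788, c* = (1−0.57)·3.6788 ≈ 1.5819.
Golden rule sets MPK = n+g+δ: 0.45·k^(0.45−1) = 0.116, so k_gold = (0.45/0.116)^(1/0.55) ≈ 11.7615.
y_gold = 11.7615^0.45 ≈ 3.0319, c_gold = y_gold − 0.116·k_gold ≈ 1.6675.
Gain: Δc = 1.6675 − 1.5819 ≈ 0.0856.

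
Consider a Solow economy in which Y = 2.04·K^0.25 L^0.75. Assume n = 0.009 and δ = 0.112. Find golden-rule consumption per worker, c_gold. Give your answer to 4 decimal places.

The effective depreciation rate is n + δ = 0.009 + 0.112 = 0.121.
Maximizing c = f(k) − (n+δ)·k gives f'(k) = n+δ, i.e. 0.25·2.04·k^(0.25−1) = 0.121, so k_gold = (0.25·2.04/0.121)^(1/0.75) ≈ 6.8084.
y_gold = 2.04·6.8084^0.25 ≈ 3.2953.
c_gold = y_gold − (n+δ)·k_gold = 3.2953 − 0.121·6.8084 ≈ 2.4715.

c_gold ≈ 2.4715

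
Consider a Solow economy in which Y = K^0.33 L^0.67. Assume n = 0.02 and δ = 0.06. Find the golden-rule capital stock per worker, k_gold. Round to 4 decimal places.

k_gold ≈ 8.2898

Capital per worker breaks even when investment replaces (n + δ)·k; here n + δ = 0.08.
Setting f'(k) = n+δ gives 0.33·k^(0.33−1) = 0.08, hence k_gold = (0.33/0.08)^(1/0.67) ≈ 8.2898.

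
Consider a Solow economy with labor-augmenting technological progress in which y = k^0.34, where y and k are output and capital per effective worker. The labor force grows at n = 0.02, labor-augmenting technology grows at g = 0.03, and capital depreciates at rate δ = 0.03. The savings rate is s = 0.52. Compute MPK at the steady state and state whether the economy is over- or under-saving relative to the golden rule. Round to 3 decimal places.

Break-even investment rate: n + g + δ = 0.02 + 0.03 + 0.03 = 0.08.
Steady-state k*: s·k^0.34 = 0.08·k gives k* = (0.52/0.08)^(1/0.66) ≈ 17.0485.
MPK = 0.34·17.0485^(-0.66) ≈ 0.0523.
MPK < n+g+δ = 0.08, so the economy is dynamically inefficient (over-saving).

over-saving; MPK ≈ 0.052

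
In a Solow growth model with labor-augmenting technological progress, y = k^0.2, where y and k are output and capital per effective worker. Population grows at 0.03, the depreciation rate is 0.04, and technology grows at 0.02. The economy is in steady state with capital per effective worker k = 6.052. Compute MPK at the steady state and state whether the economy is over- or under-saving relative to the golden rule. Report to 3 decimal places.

The effective depreciation rate is n + g + δ = 0.03 + 0.02 + 0.04 = 0.09.
MPK = 0.2·k^(0.2−1) = 0.2·6.052^(-0.8) ≈ 0.0474.
MPK < 0.09, so the economy is dynamically inefficient (over-saving).

over-saving; MPK ≈ 0.047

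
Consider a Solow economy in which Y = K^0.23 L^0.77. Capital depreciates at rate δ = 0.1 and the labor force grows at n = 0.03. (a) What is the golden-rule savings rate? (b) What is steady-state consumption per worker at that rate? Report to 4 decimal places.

(a) s_gold = 0.2300; (b) c_gold ≈ 0.9131

Capital per worker breaks even when investment replaces (n + δ)·k; here n + δ = 0.13.
For Cobb-Douglas, s_gold equals capital's share: s_gold = 0.23.
Setting f'(k) = n+δ gives 0.23·k^(0.23−1) = 0.13, hence k_gold = (0.23/0.13)^(1/0.77) ≈ 2.0980.
y_gold = 2.0980^0.23 ≈ 1.1858; c_gold = (1−0.23)·y_gold ≈ 0.9131.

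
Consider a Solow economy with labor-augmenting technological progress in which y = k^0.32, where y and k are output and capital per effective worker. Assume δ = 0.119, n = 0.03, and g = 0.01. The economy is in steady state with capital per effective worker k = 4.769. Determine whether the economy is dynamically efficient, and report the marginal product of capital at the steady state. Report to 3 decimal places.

dynamically inefficient; MPK ≈ 0.111

The effective depreciation rate is n + g + δ = 0.03 + 0.01 + 0.119 = 0.159.
MPK = 0.32·k^(0.32−1) = 0.32·4.769^(-0.68) ≈ 0.1106.
MPK < 0.159, so the economy is dynamically inefficient (over-saving).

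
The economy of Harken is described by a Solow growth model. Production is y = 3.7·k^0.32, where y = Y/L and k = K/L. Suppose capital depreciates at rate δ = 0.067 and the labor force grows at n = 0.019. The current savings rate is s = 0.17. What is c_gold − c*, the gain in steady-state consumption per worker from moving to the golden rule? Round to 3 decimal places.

Capital per worker breaks even when investment replaces (n + δ)·k; here n + δ = 0.086.
Current steady state (s = 0.17): k* = (0.17·3.7/0.086)^(1/0.68) ≈ 18.6557, y* = 3.7·18.6557^0.32 ≈ 9.4376, c* = (1−0.17)·9.4376 ≈ 7.8332.
Setting f'(k) = n+δ gives 0.32·3.7·k^(0.32−1) = 0.086, hence k_gold = (0.32·3.7/0.086)^(1/0.68) ≈ 47.2916.
y_gold = 3.7·47.2916^0.32 ≈ 12.7096, c_gold = y_gold − 0.086·k_gold ≈ 8.6425.
Gain: Δc = 8.6425 − 7.8332 ≈ 0.8093.

Δc ≈ 0.809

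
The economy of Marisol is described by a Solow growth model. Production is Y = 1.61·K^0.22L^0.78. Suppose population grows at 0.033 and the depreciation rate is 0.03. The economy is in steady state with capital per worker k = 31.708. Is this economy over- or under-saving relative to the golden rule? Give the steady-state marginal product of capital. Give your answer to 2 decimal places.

over-saving; MPK ≈ 0.02

The effective depreciation rate is n + δ = 0.033 + 0.03 = 0.063.
MPK = 0.22·1.61·k^(0.22−1) = 0.22·1.61·31.708^(-0.78) ≈ 0.0239.
MPK < 0.063, so the economy is dynamically inefficient (over-saving).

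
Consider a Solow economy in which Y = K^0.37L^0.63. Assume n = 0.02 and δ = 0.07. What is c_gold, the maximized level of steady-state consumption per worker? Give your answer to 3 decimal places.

c_gold ≈ 1.445

Capital per worker breaks even when investment replaces (n + δ)·k; here n + δ = 0.09.
Setting f'(k) = n+δ gives 0.37·k^(0.37−1) = 0.09, hence k_gold = (0.37/0.09)^(1/0.63) ≈ 9.4306.
y_gold = 9.4306^0.37 ≈ 2.2939.
c_gold = y_gold − (n+δ)·k_gold = 2.2939 − 0.09·9.4306 ≈ 1.4452.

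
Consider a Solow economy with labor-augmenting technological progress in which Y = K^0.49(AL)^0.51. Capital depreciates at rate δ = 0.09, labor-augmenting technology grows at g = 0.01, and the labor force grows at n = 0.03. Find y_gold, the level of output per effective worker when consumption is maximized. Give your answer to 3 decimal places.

n + g + δ = 0.03 + 0.01 + 0.09 = 0.13.
Setting f'(k) = n+g+δ gives 0.49·k^(0.49−1) = 0.13, hence k_gold = (0.49/0.13)^(1/0.51) ≈ 13.4868.
Output: y_gold = k_gold^0.49 = 13.4868^0.49 ≈ 3.5781.

y_gold ≈ 3.578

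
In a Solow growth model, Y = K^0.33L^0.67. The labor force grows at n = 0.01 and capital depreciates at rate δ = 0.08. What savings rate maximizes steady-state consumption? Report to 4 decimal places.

s_gold = 0.3300

n + δ = 0.01 + 0.08 = 0.09.
At the golden rule MPK = n+δ, and in any Cobb-Douglas steady state s = (n+δ)·k/y = MPK·k/y = capital's share 0.33.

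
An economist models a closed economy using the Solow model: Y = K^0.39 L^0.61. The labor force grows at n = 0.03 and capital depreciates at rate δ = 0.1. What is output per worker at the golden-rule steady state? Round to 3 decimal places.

y_gold ≈ 2.019

Break-even investment rate: n + δ = 0.03 + 0.1 = 0.13.
Golden rule sets MPK = n+δ: 0.39·k^(0.39−1) = 0.13, so k_gold = (0.39/0.13)^(1/0.61) ≈ 6.0557.
Output: y_gold = k_gold^0.39 = 6.0557^0.39 ≈ 2.0186.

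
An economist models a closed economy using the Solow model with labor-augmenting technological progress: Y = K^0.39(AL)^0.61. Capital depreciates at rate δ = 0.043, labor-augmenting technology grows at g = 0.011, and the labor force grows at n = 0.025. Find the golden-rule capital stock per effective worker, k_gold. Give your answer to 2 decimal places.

Capital per effective worker breaks even when investment replaces (n + g + δ)·k; here n + g + δ = 0.079.
Setting f'(k) = n+g+δ gives 0.39·k^(0.39−1) = 0.079, hence k_gold = (0.39/0.079)^(1/0.61) ≈ 13.7020.

k_gold ≈ 13.70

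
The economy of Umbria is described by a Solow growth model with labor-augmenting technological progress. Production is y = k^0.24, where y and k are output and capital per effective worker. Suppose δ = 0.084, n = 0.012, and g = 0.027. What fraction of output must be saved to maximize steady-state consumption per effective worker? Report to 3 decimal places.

s_gold = 0.240

Capital per effective worker breaks even when investment replaces (n + g + δ)·k; here n + g + δ = 0.123.
At the golden rule MPK = n+g+δ, and in any Cobb-Douglas steady state s = (n+g+δ)·k/y = MPK·k/y = capital's share 0.24.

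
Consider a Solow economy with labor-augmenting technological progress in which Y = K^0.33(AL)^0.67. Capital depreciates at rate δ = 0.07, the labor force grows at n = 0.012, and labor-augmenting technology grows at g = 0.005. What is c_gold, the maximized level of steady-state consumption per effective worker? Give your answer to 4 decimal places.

Capital per effective worker breaks even when investment replaces (n + g + δ)·k; here n + g + δ = 0.087.
Setting f'(k) = n+g+δ gives 0.33·k^(0.33−1) = 0.087, hence k_gold = (0.33/0.087)^(1/0.67) ≈ 7.3143.
y_gold = 7.3143^0.33 ≈ 1.9283.
c_gold = y_gold − (n+g+δ)·k_gold = 1.9283 − 0.087·7.3143 ≈ 1.2920.

c_gold ≈ 1.2920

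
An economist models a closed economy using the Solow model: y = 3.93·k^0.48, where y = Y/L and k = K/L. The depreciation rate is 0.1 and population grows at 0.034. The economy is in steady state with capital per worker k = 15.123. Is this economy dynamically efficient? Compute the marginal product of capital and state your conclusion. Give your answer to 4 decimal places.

Break-even investment rate: n + δ = 0.034 + 0.1 = 0.134.
MPK = 0.48·3.93·k^(0.48−1) = 0.48·3.93·15.123^(-0.52) ≈ 0.4594.
MPK > 0.134, so the economy is dynamically efficient (under-saving).

dynamically efficient; MPK ≈ 0.4594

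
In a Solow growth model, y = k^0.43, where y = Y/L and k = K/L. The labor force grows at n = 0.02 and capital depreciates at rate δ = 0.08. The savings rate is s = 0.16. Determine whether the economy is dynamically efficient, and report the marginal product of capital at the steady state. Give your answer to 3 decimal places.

dynamically efficient; MPK ≈ 0.269

Break-even investment rate: n + δ = 0.02 + 0.08 = 0.1.
Steady-state k*: s·k^0.43 = 0.1·k gives k* = (0.16/0.1)^(1/0.57) ≈ 2.2809.
MPK = 0.43·2.2809^(-0.57) ≈ 0.2687.
MPK > n+δ = 0.1, so the economy is dynamically efficient (under-saving).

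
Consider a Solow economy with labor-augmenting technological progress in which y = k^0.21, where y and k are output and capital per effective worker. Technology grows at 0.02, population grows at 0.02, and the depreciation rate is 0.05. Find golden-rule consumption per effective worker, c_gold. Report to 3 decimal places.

Break-even investment rate: n + g + δ = 0.02 + 0.02 + 0.05 = 0.09.
Setting f'(k) = n+g+δ gives 0.21·k^(0.21−1) = 0.09, hence k_gold = (0.21/0.09)^(1/0.79) ≈ 2.9228.
y_gold = 2.9228^0.21 ≈ 1.2526.
c_gold = y_gold − (n+g+δ)·k_gold = 1.2526 − 0.09·2.9228 ≈ 0.9896.

c_gold ≈ 0.990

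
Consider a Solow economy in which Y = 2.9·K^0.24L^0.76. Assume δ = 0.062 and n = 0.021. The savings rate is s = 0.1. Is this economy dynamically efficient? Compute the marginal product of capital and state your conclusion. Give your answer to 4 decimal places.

n + δ = 0.021 + 0.062 = 0.083.
Steady-state k*: s·A·k^0.24 = 0.083·k gives k* = (0.1·2.9/0.083)^(1/0.76) ≈ 5.1867.
MPK = 0.24·2.9·5.1867^(-0.76) ≈ 0.1992.
MPK > n+δ = 0.083, so the economy is dynamically efficient (under-saving).

dynamically efficient; MPK ≈ 0.1992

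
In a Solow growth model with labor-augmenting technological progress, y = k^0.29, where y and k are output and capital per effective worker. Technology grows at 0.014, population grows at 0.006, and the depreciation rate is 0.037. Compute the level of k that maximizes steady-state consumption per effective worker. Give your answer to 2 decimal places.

Capital per effective worker breaks even when investment replaces (n + g + δ)·k; here n + g + δ = 0.057.
Golden rule sets MPK = n+g+δ: 0.29·k^(0.29−1) = 0.057, so k_gold = (0.29/0.057)^(1/0.71) ≈ 9.8879.

k_gold ≈ 9.89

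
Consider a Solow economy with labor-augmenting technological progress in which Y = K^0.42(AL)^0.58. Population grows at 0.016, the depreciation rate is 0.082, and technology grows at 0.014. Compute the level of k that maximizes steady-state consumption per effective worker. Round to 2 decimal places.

Break-even investment rate: n + g + δ = 0.016 + 0.014 + 0.082 = 0.112.
At the golden rule the marginal product of capital equals n+g+δ: 0.42·k^(0.42−1) = 0.112. Solving, k_gold = (0.42/0.112)^(1/0.58) ≈ 9.7658.

k_gold ≈ 9.77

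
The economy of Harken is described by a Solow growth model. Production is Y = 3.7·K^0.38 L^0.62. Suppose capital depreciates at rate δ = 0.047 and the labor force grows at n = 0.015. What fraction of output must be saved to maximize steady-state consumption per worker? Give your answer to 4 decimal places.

s_gold = 0.3800

Break-even investment rate: n + δ = 0.015 + 0.047 = 0.062.
At the golden rule MPK = n+δ, and in any Cobb-Douglas steady state s = (n+δ)·k/y = MPK·k/y = capital's share 0.38.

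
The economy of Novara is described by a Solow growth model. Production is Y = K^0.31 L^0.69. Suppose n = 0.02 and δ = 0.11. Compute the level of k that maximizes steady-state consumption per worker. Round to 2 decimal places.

k_gold ≈ 3.52

Capital per worker breaks even when investment replaces (n + δ)·k; here n + δ = 0.13.
At the golden rule the marginal product of capital equals n+δ: 0.31·k^(0.31−1) = 0.13. Solving, k_gold = (0.31/0.13)^(1/0.69) ≈ 3.5236.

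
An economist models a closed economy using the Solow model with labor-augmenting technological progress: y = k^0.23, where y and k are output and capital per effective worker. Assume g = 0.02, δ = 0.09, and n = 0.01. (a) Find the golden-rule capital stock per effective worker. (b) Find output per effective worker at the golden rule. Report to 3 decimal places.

Capital per effective worker breaks even when investment replaces (n + g + δ)·k; here n + g + δ = 0.12.
At the golden rule the marginal product of capital equals n+g+δ: 0.23·k^(0.23−1) = 0.12. Solving, k_gold = (0.23/0.12)^(1/0.77) ≈ 2.3278.
y_gold = 2.3278^0.23 ≈ 1.2145.

(a) k_gold ≈ 2.328; (b) y_gold ≈ 1.214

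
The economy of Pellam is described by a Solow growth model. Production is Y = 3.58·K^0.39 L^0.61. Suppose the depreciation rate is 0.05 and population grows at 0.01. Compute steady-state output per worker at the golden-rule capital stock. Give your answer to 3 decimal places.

y_gold ≈ 26.775

Capital per worker breaks even when investment replaces (n + δ)·k; here n + δ = 0.06.
Maximizing c = f(k) − (n+δ)·k gives f'(k) = n+δ, i.e. 0.39·3.58·k^(0.39−1) = 0.06, so k_gold = (0.39·3.58/0.06)^(1/0.61) ≈ 174.0403.
Output: y_gold = 3.58·k_gold^0.39 = 3.58·174.0403^0.39 ≈ 26.7754.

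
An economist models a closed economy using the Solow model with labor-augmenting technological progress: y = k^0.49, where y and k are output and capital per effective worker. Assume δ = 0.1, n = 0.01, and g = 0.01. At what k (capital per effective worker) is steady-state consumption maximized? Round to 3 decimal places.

k_gold ≈ 15.779

The effective depreciation rate is n + g + δ = 0.01 + 0.01 + 0.1 = 0.12.
Maximizing c = f(k) − (n+g+δ)·k gives f'(k) = n+g+δ, i.e. 0.49·k^(0.49−1) = 0.12, so k_gold = (0.49/0.12)^(1/0.51) ≈ 15.7786.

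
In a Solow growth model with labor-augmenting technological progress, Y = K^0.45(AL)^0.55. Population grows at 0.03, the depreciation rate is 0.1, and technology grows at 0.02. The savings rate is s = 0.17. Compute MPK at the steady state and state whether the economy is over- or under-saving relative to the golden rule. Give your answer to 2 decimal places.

under-saving; MPK ≈ 0.40

n + g + δ = 0.03 + 0.02 + 0.1 = 0.15.
Steady-state k*: s·k^0.45 = 0.15·k gives k* = (0.17/0.15)^(1/0.55) ≈ 1.2555.
MPK = 0.45·1.2555^(-0.55) ≈ 0.3971.
MPK > n+g+δ = 0.15, so the economy is dynamically efficient (under-saving).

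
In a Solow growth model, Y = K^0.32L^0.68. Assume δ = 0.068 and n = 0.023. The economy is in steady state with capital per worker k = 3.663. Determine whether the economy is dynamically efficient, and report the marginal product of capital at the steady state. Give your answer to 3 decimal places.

dynamically efficient; MPK ≈ 0.132

n + δ = 0.023 + 0.068 = 0.091.
MPK = 0.32·k^(0.32−1) = 0.32·3.663^(-0.68) ≈ 0.1324.
MPK > 0.091, so the economy is dynamically efficient (under-saving).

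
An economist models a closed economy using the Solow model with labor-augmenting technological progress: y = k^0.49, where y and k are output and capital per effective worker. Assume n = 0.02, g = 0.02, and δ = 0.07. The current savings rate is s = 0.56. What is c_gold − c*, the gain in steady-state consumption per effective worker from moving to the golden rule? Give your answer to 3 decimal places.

n + g + δ = 0.02 + 0.02 + 0.07 = 0.11.
Current steady state (s = 0.56): k* = (0.56/0.11)^(1/0.51) ≈ 24.3149, y* = 24.3149^0.49 ≈ 4.7761, c* = (1−0.56)·4.7761 ≈ 2.1015.
Maximizing c = f(k) − (n+g+δ)·k gives f'(k) = n+g+δ, i.e. 0.49·k^(0.49−1) = 0.11, so k_gold = (0.49/0.11)^(1/0.51) ≈ 18.7139.
y_gold = 18.7139^0.49 ≈ 4.2011, c_gold = y_gold − 0.11·k_gold ≈ 2.1425.
Gain: Δc = 2.1425 − 2.1015 ≈ 0.0410.

Δc ≈ 0.041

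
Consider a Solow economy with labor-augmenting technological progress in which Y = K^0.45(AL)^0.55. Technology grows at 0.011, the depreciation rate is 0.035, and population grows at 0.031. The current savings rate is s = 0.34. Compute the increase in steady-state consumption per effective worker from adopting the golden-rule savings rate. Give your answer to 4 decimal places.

Δc ≈ 0.1071

Capital per effective worker breaks even when investment replaces (n + g + δ)·k; here n + g + δ = 0.077.
Current steady state (s = 0.34): k* = (0.34/0.077)^(1/0.55) ≈ 14.8835, y* = 14.8835^0.45 ≈ 3.3707, c* = (1−0.34)·3.3707 ≈ 2.2246.
Setting f'(k) = n+g+δ gives 0.45·k^(0.45−1) = 0.077, hence k_gold = (0.45/0.077)^(1/0.55) ≈ 24.7765.
y_gold = 24.7765^0.45 ≈ 4.2395, c_gold = y_gold − 0.077·k_gold ≈ 2.3317.
Gain: Δc = 2.3317 − 2.2246 ≈ 0.1071.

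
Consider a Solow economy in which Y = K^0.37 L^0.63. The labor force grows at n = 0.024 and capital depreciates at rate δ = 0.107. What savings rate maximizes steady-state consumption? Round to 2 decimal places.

s_gold = 0.37

Capital per worker breaks even when investment replaces (n + δ)·k; here n + δ = 0.131.
At the golden rule MPK = n+δ, and in any Cobb-Douglas steady state s = (n+δ)·k/y = MPK·k/y = capital's share 0.37.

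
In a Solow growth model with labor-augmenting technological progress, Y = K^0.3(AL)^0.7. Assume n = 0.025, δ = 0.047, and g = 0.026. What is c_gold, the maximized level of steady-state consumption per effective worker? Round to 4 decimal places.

The effective depreciation rate is n + g + δ = 0.025 + 0.026 + 0.047 = 0.098.
At the golden rule the marginal product of capital equals n+g+δ: 0.3·k^(0.3−1) = 0.098. Solving, k_gold = (0.3/0.098)^(1/0.7) ≈ 4.9447.
y_gold = 4.9447^0.3 ≈ 1.6153.
c_gold = y_gold − (n+g+δ)·k_gold = 1.6153 − 0.098·4.9447 ≈ 1.1307.

c_gold ≈ 1.1307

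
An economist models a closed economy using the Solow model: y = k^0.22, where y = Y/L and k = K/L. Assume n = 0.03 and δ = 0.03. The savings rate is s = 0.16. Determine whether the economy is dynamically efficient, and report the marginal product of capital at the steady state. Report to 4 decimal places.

Capital per worker breaks even when investment replaces (n + δ)·k; here n + δ = 0.06.
Steady-state k*: s·k^0.22 = 0.06·k gives k* = (0.16/0.06)^(1/0.78) ≈ 3.5165.
MPK = 0.22·3.5165^(-0.78) ≈ 0.0825.
MPK > n+δ = 0.06, so the economy is dynamically efficient (under-saving).

dynamically efficient; MPK ≈ 0.0825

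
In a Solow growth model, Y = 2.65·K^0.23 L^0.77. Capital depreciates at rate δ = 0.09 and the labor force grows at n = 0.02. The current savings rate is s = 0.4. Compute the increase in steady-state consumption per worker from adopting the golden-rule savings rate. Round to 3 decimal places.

Break-even investment rate: n + δ = 0.02 + 0.09 = 0.11.
Current steady state (s = 0.4): k* = (0.4·2.65/0.11)^(1/0.77) ≈ 18.9587, y* = 2.65·18.9587^0.23 ≈ 5.2137, c* = (1−0.4)·5.2137 ≈ 3.1282.
Setting f'(k) = n+δ gives 0.23·2.65·k^(0.23−1) = 0.11, hence k_gold = (0.23·2.65/0.11)^(1/0.77) ≈ 9.2404.
y_gold = 2.65·9.2404^0.23 ≈ 4.4193, c_gold = y_gold − 0.11·k_gold ≈ 3.4029.
Gain: Δc = 3.4029 − 3.1282 ≈ 0.2747.

Δc ≈ 0.275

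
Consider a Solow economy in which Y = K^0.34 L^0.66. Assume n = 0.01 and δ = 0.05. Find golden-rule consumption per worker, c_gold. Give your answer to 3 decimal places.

The effective depreciation rate is n + δ = 0.01 + 0.05 = 0.06.
Maximizing c = f(k) − (n+δ)·k gives f'(k) = n+δ, i.e. 0.34·k^(0.34−1) = 0.06, so k_gold = (0.34/0.06)^(1/0.66) ≈ 13.8486.
y_gold = 13.8486^0.34 ≈ 2.4439.
c_gold = y_gold − (n+δ)·k_gold = 2.4439 − 0.06·13.8486 ≈ 1.6130.

c_gold ≈ 1.613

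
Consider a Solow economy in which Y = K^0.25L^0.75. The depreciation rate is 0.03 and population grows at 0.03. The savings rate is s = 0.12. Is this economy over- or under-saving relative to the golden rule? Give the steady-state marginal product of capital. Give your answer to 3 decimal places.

Break-even investment rate: n + δ = 0.03 + 0.03 = 0.06.
Steady-state k*: s·k^0.25 = 0.06·k gives k* = (0.12/0.06)^(1/0.75) ≈ 2.5198.
MPK = 0.25·2.5198^(-0.75) ≈ 0.1250.
MPK > n+δ = 0.06, so the economy is dynamically efficient (under-saving).

under-saving; MPK ≈ 0.125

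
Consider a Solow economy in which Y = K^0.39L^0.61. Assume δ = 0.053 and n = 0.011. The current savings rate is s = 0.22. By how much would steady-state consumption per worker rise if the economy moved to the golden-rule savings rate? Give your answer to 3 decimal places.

Δc ≈ 0.219

Capital per worker breaks even when investment replaces (n + δ)·k; here n + δ = 0.064.
Current steady state (s = 0.22): k* = (0.22/0.064)^(1/0.61) ≈ 7.5698, y* = 7.5698^0.39 ≈ 2.2021, c* = (1−0.22)·2.2021 ≈ 1.7177.
Maximizing c = f(k) − (n+δ)·k gives f'(k) = n+δ, i.e. 0.39·k^(0.39−1) = 0.064, so k_gold = (0.39/0.064)^(1/0.61) ≈ 19.3507.
y_gold = 19.3507^0.39 ≈ 3.1755, c_gold = y_gold − 0.064·k_gold ≈ 1.9371.
Gain: Δc = 1.9371 − 1.7177 ≈ 0.2194.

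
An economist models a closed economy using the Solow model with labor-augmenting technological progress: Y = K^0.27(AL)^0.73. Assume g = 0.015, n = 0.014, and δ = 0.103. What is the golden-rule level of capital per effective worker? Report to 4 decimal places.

k_gold ≈ 2.6653

Capital per effective worker breaks even when investment replaces (n + g + δ)·k; here n + g + δ = 0.132.
Setting f'(k) = n+g+δ gives 0.27·k^(0.27−1) = 0.132, hence k_gold = (0.27/0.132)^(1/0.73) ≈ 2.6653.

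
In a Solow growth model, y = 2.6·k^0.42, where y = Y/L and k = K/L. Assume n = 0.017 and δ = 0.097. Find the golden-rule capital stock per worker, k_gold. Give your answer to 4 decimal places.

Break-even investment rate: n + δ = 0.017 + 0.097 = 0.114.
Maximizing c = f(k) − (n+δ)·k gives f'(k) = n+δ, i.e. 0.42·2.6·k^(0.42−1) = 0.114, so k_gold = (0.42·2.6/0.114)^(1/0.58) ≈ 49.1957.

k_gold ≈ 49.1957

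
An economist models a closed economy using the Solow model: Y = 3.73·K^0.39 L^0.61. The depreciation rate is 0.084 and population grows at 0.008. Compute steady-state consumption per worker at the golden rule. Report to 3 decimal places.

n + δ = 0.008 + 0.084 = 0.092.
At the golden rule the marginal product of capital equals n+δ: 0.39·3.73·k^(0.39−1) = 0.092. Solving, k_gold = (0.39·3.73/0.092)^(1/0.61) ≈ 92.3741.
y_gold = 3.73·92.3741^0.39 ≈ 21.7908.
c_gold = y_gold − (n+δ)·k_gold = 21.7908 − 0.092·92.3741 ≈ 13.2924.

c_gold ≈ 13.292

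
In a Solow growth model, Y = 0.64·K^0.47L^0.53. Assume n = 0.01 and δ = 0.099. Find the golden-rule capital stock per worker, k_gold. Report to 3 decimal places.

k_gold ≈ 6.789

Break-even investment rate: n + δ = 0.01 + 0.099 = 0.109.
Golden rule sets MPK = n+δ: 0.47·0.64·k^(0.47−1) = 0.109, so k_gold = (0.47·0.64/0.109)^(1/0.53) ≈ 6.7888.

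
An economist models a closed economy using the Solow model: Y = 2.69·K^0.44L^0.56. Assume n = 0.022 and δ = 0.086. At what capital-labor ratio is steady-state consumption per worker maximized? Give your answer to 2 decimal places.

The effective depreciation rate is n + δ = 0.022 + 0.086 = 0.108.
Maximizing c = f(k) − (n+δ)·k gives f'(k) = n+δ, i.e. 0.44·2.69·k^(0.44−1) = 0.108, so k_gold = (0.44·2.69/0.108)^(1/0.56) ≈ 71.9038.

k_gold ≈ 71.90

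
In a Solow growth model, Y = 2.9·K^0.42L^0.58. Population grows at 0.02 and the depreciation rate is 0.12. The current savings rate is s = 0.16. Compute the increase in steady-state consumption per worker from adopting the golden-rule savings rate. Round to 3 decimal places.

n + δ = 0.02 + 0.12 = 0.14.
Current steady state (s = 0.16): k* = (0.16·2.9/0.14)^(1/0.58) ≈ 7.8927, y* = 2.9·7.8927^0.42 ≈ 6.9061, c* = (1−0.16)·6.9061 ≈ 5.8011.
Golden rule sets MPK = n+δ: 0.42·2.9·k^(0.42−1) = 0.14, so k_gold = (0.42·2.9/0.14)^(1/0.58) ≈ 41.6736.
y_gold = 2.9·41.6736^0.42 ≈ 13.8912, c_gold = y_gold − 0.14·k_gold ≈ 8.0569.
Gain: Δc = 8.0569 − 5.8011 ≈ 2.2558.

Δc ≈ 2.256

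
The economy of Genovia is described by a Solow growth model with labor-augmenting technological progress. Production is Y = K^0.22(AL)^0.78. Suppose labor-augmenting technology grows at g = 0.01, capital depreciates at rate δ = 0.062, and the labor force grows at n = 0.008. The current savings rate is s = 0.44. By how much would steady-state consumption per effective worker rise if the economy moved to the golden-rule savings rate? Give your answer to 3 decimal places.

n + g + δ = 0.008 + 0.01 + 0.062 = 0.08.
Current steady state (s = 0.44): k* = (0.44/0.08)^(1/0.78) ≈ 8.8958, y* = 8.8958^0.22 ≈ 1.6174, c* = (1−0.44)·1.6174 ≈ 0.9057.
Maximizing c = f(k) − (n+g+δ)·k gives f'(k) = n+g+δ, i.e. 0.22·k^(0.22−1) = 0.08, so k_gold = (0.22/0.08)^(1/0.78) ≈ 3.6580.
y_gold = 3.6580^0.22 ≈ 1.3302, c_gold = y_gold − 0.08·k_gold ≈ 1.0375.
Gain: Δc = 1.0375 − 0.9057 ≈ 0.1318.

Δc ≈ 0.132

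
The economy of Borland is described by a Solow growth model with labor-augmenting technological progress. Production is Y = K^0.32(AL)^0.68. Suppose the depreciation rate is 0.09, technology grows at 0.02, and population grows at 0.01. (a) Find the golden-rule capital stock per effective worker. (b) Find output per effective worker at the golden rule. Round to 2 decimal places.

Break-even investment rate: n + g + δ = 0.01 + 0.02 + 0.09 = 0.12.
Maximizing c = f(k) − (n+g+δ)·k gives f'(k) = n+g+δ, i.e. 0.32·k^(0.32−1) = 0.12, so k_gold = (0.32/0.12)^(1/0.68) ≈ 4.2308.
y_gold = 4.2308^0.32 ≈ 1.5866.

(a) k_gold ≈ 4.23; (b) y_gold ≈ 1.59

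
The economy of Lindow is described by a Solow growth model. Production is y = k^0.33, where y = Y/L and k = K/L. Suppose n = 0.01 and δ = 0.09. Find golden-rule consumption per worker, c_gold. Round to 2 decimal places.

The effective depreciation rate is n + δ = 0.01 + 0.09 = 0.1.
Golden rule sets MPK = n+δ: 0.33·k^(0.33−1) = 0.1, so k_gold = (0.33/0.1)^(1/0.67) ≈ 5.9416.
y_gold = 5.9416^0.33 ≈ 1.8005.
c_gold = y_gold − (n+δ)·k_gold = 1.8005 − 0.1·5.9416 ≈ 1.2063.

c_gold ≈ 1.21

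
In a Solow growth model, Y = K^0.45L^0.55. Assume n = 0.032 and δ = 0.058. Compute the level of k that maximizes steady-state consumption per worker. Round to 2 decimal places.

Capital per worker breaks even when investment replaces (n + δ)·k; here n + δ = 0.09.
Maximizing c = f(k) − (n+δ)·k gives f'(k) = n+δ, i.e. 0.45·k^(0.45−1) = 0.09, so k_gold = (0.45/0.09)^(1/0.55) ≈ 18.6575.

k_gold ≈ 18.66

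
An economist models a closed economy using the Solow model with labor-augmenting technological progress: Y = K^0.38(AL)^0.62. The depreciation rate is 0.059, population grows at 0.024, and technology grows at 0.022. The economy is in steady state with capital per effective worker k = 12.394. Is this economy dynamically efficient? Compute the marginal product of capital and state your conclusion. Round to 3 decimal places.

dynamically inefficient; MPK ≈ 0.080

Break-even investment rate: n + g + δ = 0.024 + 0.022 + 0.059 = 0.105.
MPK = 0.38·k^(0.38−1) = 0.38·12.394^(-0.62) ≈ 0.0798.
MPK < 0.105, so the economy is dynamically inefficient (over-saving).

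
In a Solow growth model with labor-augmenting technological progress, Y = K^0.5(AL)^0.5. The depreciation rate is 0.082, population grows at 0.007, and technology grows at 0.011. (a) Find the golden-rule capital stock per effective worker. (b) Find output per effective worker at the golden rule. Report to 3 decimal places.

(a) k_gold ≈ 25.000; (b) y_gold ≈ 5.000

Capital per effective worker breaks even when investment replaces (n + g + δ)·k; here n + g + δ = 0.1.
Maximizing c = f(k) − (n+g+δ)·k gives f'(k) = n+g+δ, i.e. 0.5·k^(0.5−1) = 0.1, so k_gold = (0.5/0.1)^(1/0.5) ≈ 25.0000.
y_gold = 25.0000^0.5 ≈ 5.0000.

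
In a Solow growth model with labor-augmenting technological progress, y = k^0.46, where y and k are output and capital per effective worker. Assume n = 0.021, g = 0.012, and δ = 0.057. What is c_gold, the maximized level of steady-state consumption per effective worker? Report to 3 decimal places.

c_gold ≈ 2.167

Break-even investment rate: n + g + δ = 0.021 + 0.012 + 0.057 = 0.09.
Golden rule sets MPK = n+g+δ: 0.46·k^(0.46−1) = 0.09, so k_gold = (0.46/0.09)^(1/0.54) ≈ 20.5147.
y_gold = 20.5147^0.46 ≈ 4.0137.
c_gold = y_gold − (n+g+δ)·k_gold = 4.0137 − 0.09·20.5147 ≈ 2.1674.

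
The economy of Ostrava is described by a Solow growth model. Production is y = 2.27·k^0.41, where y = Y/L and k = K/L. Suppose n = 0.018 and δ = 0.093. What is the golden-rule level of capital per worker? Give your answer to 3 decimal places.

n + δ = 0.018 + 0.093 = 0.111.
Golden rule sets MPK = n+δ: 0.41·2.27·k^(0.41−1) = 0.111, so k_gold = (0.41·2.27/0.111)^(1/0.59) ≈ 36.7478.

k_gold ≈ 36.748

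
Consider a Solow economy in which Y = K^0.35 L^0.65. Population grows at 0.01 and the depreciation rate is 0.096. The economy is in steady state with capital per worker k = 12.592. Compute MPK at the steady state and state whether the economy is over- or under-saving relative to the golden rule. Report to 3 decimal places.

over-saving; MPK ≈ 0.067

Capital per worker breaks even when investment replaces (n + δ)·k; here n + δ = 0.106.
MPK = 0.35·k^(0.35−1) = 0.35·12.592^(-0.65) ≈ 0.0675.
MPK < 0.106, so the economy is dynamically inefficient (over-saving).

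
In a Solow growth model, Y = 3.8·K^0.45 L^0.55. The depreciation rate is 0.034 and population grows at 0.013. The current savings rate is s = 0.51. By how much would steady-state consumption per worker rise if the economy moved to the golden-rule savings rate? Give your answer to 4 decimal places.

Δc ≈ 0.5151

The effective depreciation rate is n + δ = 0.013 + 0.034 = 0.047.
Current steady state (s = 0.51): k* = (0.51·3.8/0.047)^(1/0.55) ≈ 864.6273, y* = 3.8·864.6273^0.45 ≈ 79.6813, c* = (1−0.51)·79.6813 ≈ 39.0439.
Setting f'(k) = n+δ gives 0.45·3.8·k^(0.45−1) = 0.047, hence k_gold = (0.45·3.8/0.047)^(1/0.55) ≈ 688.6473.
y_gold = 3.8·688.6473^0.45 ≈ 71.9254, c_gold = y_gold − 0.047·k_gold ≈ 39.5590.
Gain: Δc = 39.5590 − 39.0439 ≈ 0.5151.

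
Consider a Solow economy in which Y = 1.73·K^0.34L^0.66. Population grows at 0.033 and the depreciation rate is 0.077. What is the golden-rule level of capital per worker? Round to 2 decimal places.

n + δ = 0.033 + 0.077 = 0.11.
Maximizing c = f(k) − (n+δ)·k gives f'(k) = n+δ, i.e. 0.34·1.73·k^(0.34−1) = 0.11, so k_gold = (0.34·1.73/0.11)^(1/0.66) ≈ 12.6833.

k_gold ≈ 12.68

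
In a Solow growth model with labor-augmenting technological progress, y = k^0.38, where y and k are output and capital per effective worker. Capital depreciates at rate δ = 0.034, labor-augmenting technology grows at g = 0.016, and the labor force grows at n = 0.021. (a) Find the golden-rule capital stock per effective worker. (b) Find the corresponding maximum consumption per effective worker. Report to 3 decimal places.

n + g + δ = 0.021 + 0.016 + 0.034 = 0.071.
At the golden rule the marginal product of capital equals n+g+δ: 0.38·k^(0.38−1) = 0.071. Solving, k_gold = (0.38/0.071)^(1/0.62) ≈ 14.9638.
y_gold = 14.9638^0.38 ≈ 2.7959; c_gold = y_gold − 0.071·k_gold ≈ 1.7334.

(a) k_gold ≈ 14.964; (b) c_gold ≈ 1.733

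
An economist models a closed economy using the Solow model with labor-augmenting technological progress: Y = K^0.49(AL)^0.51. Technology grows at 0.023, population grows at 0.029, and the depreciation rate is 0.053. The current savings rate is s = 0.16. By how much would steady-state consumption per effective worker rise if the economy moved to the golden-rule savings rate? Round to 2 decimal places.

n + g + δ = 0.029 + 0.023 + 0.053 = 0.105.
Current steady state (s = 0.16): k* = (0.16/0.105)^(1/0.51) ≈ 2.2840, y* = 2.2840^0.49 ≈ 1.4988, c* = (1−0.16)·1.4988 ≈ 1.2590.
Maximizing c = f(k) − (n+g+δ)·k gives f'(k) = n+g+δ, i.e. 0.49·k^(0.49−1) = 0.105, so k_gold = (0.49/0.105)^(1/0.51) ≈ 20.5011.
y_gold = 20.5011^0.49 ≈ 4.3931, c_gold = y_gold − 0.105·k_gold ≈ 2.2405.
Gain: Δc = 2.2405 − 1.2590 ≈ 0.9815.

Δc ≈ 0.98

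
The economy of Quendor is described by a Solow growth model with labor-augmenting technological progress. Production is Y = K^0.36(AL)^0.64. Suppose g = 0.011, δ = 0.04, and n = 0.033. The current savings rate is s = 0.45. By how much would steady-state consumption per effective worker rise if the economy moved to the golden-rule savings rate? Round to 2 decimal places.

Δc ≈ 0.04

Break-even investment rate: n + g + δ = 0.033 + 0.011 + 0.04 = 0.084.
Current steady state (s = 0.45): k* = (0.45/0.084)^(1/0.64) ≈ 13.7708, y* = 13.7708^0.36 ≈ 2.5705, c* = (1−0.45)·2.5705 ≈ 1.4138.
At the golden rule the marginal product of capital equals n+g+δ: 0.36·k^(0.36−1) = 0.084. Solving, k_gold = (0.36/0.084)^(1/0.64) ≈ 9.7171.
y_gold = 9.7171^0.36 ≈ 2.2673, c_gold = y_gold − 0.084·k_gold ≈ 1.4511.
Gain: Δc = 1.4511 − 1.4138 ≈ 0.0373.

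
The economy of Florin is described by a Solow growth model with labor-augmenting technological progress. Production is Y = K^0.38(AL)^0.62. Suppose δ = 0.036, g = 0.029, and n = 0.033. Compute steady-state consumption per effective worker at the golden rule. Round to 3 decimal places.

c_gold ≈ 1.423

The effective depreciation rate is n + g + δ = 0.033 + 0.029 + 0.036 = 0.098.
At the golden rule the marginal product of capital equals n+g+δ: 0.38·k^(0.38−1) = 0.098. Solving, k_gold = (0.38/0.098)^(1/0.62) ≈ 8.8979.
y_gold = 8.8979^0.38 ≈ 2.2947.
c_gold = y_gold − (n+g+δ)·k_gold = 2.2947 − 0.098·8.8979 ≈ 1.4227.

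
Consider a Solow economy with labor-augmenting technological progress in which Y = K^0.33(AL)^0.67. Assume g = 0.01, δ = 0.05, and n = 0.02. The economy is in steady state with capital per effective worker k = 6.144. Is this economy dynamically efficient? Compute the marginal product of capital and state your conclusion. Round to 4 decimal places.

dynamically efficient; MPK ≈ 0.0978

Capital per effective worker breaks even when investment replaces (n + g + δ)·k; here n + g + δ = 0.08.
MPK = 0.33·k^(0.33−1) = 0.33·6.144^(-0.67) ≈ 0.0978.
MPK > 0.08, so the economy is dynamically efficient (under-saving).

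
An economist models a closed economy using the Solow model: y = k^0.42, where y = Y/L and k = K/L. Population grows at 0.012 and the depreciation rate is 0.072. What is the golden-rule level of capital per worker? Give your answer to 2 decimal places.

k_gold ≈ 16.04

Capital per worker breaks even when investment replaces (n + δ)·k; here n + δ = 0.084.
At the golden rule the marginal product of capital equals n+δ: 0.42·k^(0.42−1) = 0.084. Solving, k_gold = (0.42/0.084)^(1/0.58) ≈ 16.0369.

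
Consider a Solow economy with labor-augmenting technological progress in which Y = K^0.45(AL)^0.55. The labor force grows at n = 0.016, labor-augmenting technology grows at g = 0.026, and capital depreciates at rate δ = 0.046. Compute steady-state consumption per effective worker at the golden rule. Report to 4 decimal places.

The effective depreciation rate is n + g + δ = 0.016 + 0.026 + 0.046 = 0.088.
Golden rule sets MPK = n+g+δ: 0.45·k^(0.45−1) = 0.088, so k_gold = (0.45/0.088)^(1/0.55) ≈ 19.4357.
y_gold = 19.4357^0.45 ≈ 3.8008.
c_gold = y_gold − (n+g+δ)·k_gold = 3.8008 − 0.088·19.4357 ≈ 2.0904.

c_gold ≈ 2.0904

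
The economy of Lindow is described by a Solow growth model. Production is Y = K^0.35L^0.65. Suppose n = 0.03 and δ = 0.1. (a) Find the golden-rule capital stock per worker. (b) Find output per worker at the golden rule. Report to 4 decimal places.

Capital per worker breaks even when investment replaces (n + δ)·k; here n + δ = 0.13.
At the golden rule the marginal product of capital equals n+δ: 0.35·k^(0.35−1) = 0.13. Solving, k_gold = (0.35/0.13)^(1/0.65) ≈ 4.5891.
y_gold = 4.5891^0.35 ≈ 1.7045.

(a) k_gold ≈ 4.5891; (b) y_gold ≈ 1.7045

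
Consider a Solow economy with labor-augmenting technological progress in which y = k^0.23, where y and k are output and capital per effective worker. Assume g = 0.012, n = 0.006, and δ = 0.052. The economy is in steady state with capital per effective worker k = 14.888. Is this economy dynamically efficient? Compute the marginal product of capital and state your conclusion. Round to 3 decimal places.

n + g + δ = 0.006 + 0.012 + 0.052 = 0.07.
MPK = 0.23·k^(0.23−1) = 0.23·14.888^(-0.77) ≈ 0.0288.
MPK < 0.07, so the economy is dynamically inefficient (over-saving).

dynamically inefficient; MPK ≈ 0.029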